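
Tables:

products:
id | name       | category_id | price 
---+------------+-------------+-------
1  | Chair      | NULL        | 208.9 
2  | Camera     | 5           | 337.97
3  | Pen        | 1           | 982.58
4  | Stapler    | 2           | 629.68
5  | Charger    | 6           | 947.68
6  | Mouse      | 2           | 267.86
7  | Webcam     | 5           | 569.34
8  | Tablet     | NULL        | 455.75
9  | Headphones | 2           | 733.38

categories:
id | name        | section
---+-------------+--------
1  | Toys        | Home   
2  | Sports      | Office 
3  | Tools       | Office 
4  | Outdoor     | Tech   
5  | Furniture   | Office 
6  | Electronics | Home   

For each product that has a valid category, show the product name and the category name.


INNER JOIN keeps only products rows whose category_id matches an id in categories. Walk through each product:
  - product 1 (Chair): category_id=NULL, no match -> dropped
  - product 2 (Camera): category_id=5 -> matches Furniture
  - product 3 (Pen): category_id=1 -> matches Toys
  - product 4 (Stapler): category_id=2 -> matches Sports
  - product 5 (Charger): category_id=6 -> matches Electronics
  - product 6 (Mouse): category_id=2 -> matches Sports
  - product 7 (Webcam): category_id=5 -> matches Furniture
  - product 8 (Tablet): category_id=NULL, no match -> dropped
  - product 9 (Headphones): category_id=2 -> matches Sports
So 2 of 9 rows are dropped.

SQL:
SELECT a.name, b.name AS category
FROM products a
INNER JOIN categories b ON a.category_id = b.id

Result:
name       | category   
-----------+------------
Camera     | Furniture  
Pen        | Toys       
Stapler    | Sports     
Charger    | Electronics
Mouse      | Sports     
Webcam     | Furniture  
Headphones | Sports     


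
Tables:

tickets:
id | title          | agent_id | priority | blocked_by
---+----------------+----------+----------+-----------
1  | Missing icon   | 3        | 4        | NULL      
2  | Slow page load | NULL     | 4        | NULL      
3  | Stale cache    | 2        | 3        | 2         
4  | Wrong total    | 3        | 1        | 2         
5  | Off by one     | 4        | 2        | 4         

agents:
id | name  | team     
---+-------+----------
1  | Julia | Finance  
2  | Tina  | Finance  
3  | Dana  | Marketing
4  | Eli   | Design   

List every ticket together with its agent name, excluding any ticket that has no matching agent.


INNER JOIN keeps only tickets rows whose agent_id matches an id in agents. Walk through each ticket:
  - ticket 1 (Missing icon): agent_id=3 -> matches Dana
  - ticket 2 (Slow page load): agent_id=NULL, no match -> dropped
  - ticket 3 (Stale cache): agent_id=2 -> matches Tina
  - ticket 4 (Wrong total): agent_id=3 -> matches Dana
  - ticket 5 (Off by one): agent_id=4 -> matches Eli
So 1 of 5 rows is dropped.

SQL:
SELECT a.title, b.name AS agent
FROM tickets a
INNER JOIN agents b ON a.agent_id = b.id

Result:
title        | agent
-------------+------
Missing icon | Dana 
Stale cache  | Tina 
Wrong total  | Dana 
Off by one   | Eli  


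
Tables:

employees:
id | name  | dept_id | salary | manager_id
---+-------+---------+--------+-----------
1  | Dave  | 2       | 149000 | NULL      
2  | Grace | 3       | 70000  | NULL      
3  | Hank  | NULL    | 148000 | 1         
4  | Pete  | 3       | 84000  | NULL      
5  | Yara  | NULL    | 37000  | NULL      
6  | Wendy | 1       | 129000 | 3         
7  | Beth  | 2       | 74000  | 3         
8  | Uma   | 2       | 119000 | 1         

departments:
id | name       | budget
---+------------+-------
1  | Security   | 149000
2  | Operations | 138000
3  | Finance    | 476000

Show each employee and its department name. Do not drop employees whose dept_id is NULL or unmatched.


LEFT JOIN keeps every row from employees (the left table); where dept_id has no match in departments, the department columns become NULL. Walk through each employee:
  - employee 1 (Dave): dept_id=2 -> matches Operations
  - employee 2 (Grace): dept_id=3 -> matches Finance
  - employee 3 (Hank): dept_id=NULL, no match -> kept with NULL
  - employee 4 (Pete): dept_id=3 -> matches Finance
  - employee 5 (Yara): dept_id=NULL, no match -> kept with NULL
  - employee 6 (Wendy): dept_id=1 -> matches Security
  - employee 7 (Beth): dept_id=2 -> matches Operations
  - employee 8 (Uma): dept_id=2 -> matches Operations
All 8 rows appear; 2 have NULL department.

SQL:
SELECT a.name, b.name AS department
FROM employees a
LEFT JOIN departments b ON a.dept_id = b.id

Result:
name  | department
------+-----------
Dave  | Operations
Grace | Finance   
Hank  | NULL      
Pete  | Finance   
Yara  | NULL      
Wendy | Security  
Beth  | Operations
Uma   | Operations


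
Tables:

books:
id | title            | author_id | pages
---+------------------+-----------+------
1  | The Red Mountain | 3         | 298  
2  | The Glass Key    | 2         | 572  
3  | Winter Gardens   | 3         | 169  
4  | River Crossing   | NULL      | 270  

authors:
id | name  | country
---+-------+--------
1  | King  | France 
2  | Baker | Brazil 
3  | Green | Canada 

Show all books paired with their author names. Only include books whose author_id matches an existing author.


INNER JOIN keeps only books rows whose author_id matches an id in authors. Walk through each book:
  - book 1 (The Red Mountain): author_id=3 -> matches Green
  - book 2 (The Glass Key): author_id=2 -> matches Baker
  - book 3 (Winter Gardens): author_id=3 -> matches Green
  - book 4 (River Crossing): author_id=NULL, no match -> dropped
So 1 of 4 rows is dropped.

SQL:
SELECT a.title, b.name AS author
FROM books a
INNER JOIN authors b ON a.author_id = b.id

Result:
title            | author
-----------------+-------
The Red Mountain | Green 
The Glass Key    | Baker 
Winter Gardens   | Green 


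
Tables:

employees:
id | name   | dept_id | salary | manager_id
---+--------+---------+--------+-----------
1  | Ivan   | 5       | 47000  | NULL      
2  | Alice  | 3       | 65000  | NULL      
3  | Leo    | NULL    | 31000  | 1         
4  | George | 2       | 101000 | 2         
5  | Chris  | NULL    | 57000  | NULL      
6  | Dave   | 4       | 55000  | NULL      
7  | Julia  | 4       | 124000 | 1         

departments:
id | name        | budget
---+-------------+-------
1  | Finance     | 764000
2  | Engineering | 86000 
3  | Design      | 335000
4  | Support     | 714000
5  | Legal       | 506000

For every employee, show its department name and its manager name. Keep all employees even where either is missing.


Two LEFT JOINs from the same base table employees: one to departments via dept_id, one to employees itself via manager_id. Both are LEFT so every employee is preserved.
Match against departments:
  - employee 1 (Ivan): dept_id=5 -> matches Legal
  - employee 2 (Alice): dept_id=3 -> matches Design
  - employee 3 (Leo): dept_id=NULL, no match -> kept with NULL
  - employee 4 (George): dept_id=2 -> matches Engineering
  - employee 5 (Chris): dept_id=NULL, no match -> kept with NULL
  - employee 6 (Dave): dept_id=4 -> matches Support
  - employee 7 (Julia): dept_id=4 -> matches Support
Match against employees (self):
  - employee 1 (Ivan): manager_id=NULL -> NULL
  - employee 2 (Alice): manager_id=NULL -> NULL
  - employee 3 (Leo): manager_id=1 -> Ivan
  - employee 4 (George): manager_id=2 -> Alice
  - employee 5 (Chris): manager_id=NULL -> NULL
  - employee 6 (Dave): manager_id=NULL -> NULL
  - employee 7 (Julia): manager_id=1 -> Ivan

SQL:
SELECT a.name, b.name AS department, c.name AS manager
FROM employees a
LEFT JOIN departments b ON a.dept_id = b.id
LEFT JOIN employees c ON a.manager_id = c.id

Result:
name   | department  | manager
-------+-------------+--------
Ivan   | Legal       | NULL   
Alice  | Design      | NULL   
Leo    | NULL        | Ivan   
George | Engineering | Alice  
Chris  | NULL        | NULL   
Dave   | Support     | NULL   
Julia  | Support     | Ivan   


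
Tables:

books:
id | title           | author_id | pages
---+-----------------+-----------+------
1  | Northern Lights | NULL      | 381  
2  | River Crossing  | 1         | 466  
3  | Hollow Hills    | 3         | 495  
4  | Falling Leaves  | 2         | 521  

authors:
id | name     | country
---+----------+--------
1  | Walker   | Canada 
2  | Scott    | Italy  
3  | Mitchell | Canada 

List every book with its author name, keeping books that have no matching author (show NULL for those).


LEFT JOIN keeps every row from books (the left table); where author_id has no match in authors, the author columns become NULL. Walk through each book:
  - book 1 (Northern Lights): author_id=NULL, no match -> kept with NULL
  - book 2 (River Crossing): author_id=1 -> matches Walker
  - book 3 (Hollow Hills): author_id=3 -> matches Mitchell
  - book 4 (Falling Leaves): author_id=2 -> matches Scott
All 4 rows appear; 1 has NULL author.

SQL:
SELECT a.title, b.name AS author
FROM books a
LEFT JOIN authors b ON a.author_id = b.id

Result:
title           | author  
----------------+---------
Northern Lights | NULL    
River Crossing  | Walker  
Hollow Hills    | Mitchell
Falling Leaves  | Scott   


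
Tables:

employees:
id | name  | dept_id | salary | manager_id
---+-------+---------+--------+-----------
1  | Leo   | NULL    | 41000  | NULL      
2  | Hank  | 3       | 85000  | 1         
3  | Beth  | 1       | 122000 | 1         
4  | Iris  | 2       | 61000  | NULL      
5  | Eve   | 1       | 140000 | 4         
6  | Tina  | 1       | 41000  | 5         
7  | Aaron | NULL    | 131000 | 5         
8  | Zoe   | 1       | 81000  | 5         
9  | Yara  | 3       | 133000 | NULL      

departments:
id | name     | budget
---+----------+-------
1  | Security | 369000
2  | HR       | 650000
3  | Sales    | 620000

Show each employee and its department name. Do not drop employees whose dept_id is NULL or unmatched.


LEFT JOIN keeps every row from employees (the left table); where dept_id has no match in departments, the department columns become NULL. Walk through each employee:
  - employee 1 (Leo): dept_id=NULL, no match -> kept with NULL
  - employee 2 (Hank): dept_id=3 -> matches Sales
  - employee 3 (Beth): dept_id=1 -> matches Security
  - employee 4 (Iris): dept_id=2 -> matches HR
  - employee 5 (Eve): dept_id=1 -> matches Security
  - employee 6 (Tina): dept_id=1 -> matches Security
  - employee 7 (Aaron): dept_id=NULL, no match -> kept with NULL
  - employee 8 (Zoe): dept_id=1 -> matches Security
  - employee 9 (Yara): dept_id=3 -> matches Sales
All 9 rows appear; 2 have NULL department.

SQL:
SELECT a.name, b.name AS department
FROM employees a
LEFT JOIN departments b ON a.dept_id = b.id

Result:
name  | department
------+-----------
Leo   | NULL      
Hank  | Sales     
Beth  | Security  
Iris  | HR        
Eve   | Security  
Tina  | Security  
Aaron | NULL      
Zoe   | Security  
Yara  | Sales     


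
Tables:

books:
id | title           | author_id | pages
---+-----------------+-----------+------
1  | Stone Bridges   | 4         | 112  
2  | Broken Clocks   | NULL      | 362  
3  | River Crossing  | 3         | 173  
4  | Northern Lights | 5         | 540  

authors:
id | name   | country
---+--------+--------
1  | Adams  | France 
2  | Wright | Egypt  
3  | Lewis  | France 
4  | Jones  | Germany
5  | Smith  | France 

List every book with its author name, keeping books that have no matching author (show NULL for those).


LEFT JOIN keeps every row from books (the left table); where author_id has no match in authors, the author columns become NULL. Walk through each book:
  - book 1 (Stone Bridges): author_id=4 -> matches Jones
  - book 2 (Broken Clocks): author_id=NULL, no match -> kept with NULL
  - book 3 (River Crossing): author_id=3 -> matches Lewis
  - book 4 (Northern Lights): author_id=5 -> matches Smith
All 4 rows appear; 1 has NULL author.

SQL:
SELECT a.title, b.name AS author
FROM books a
LEFT JOIN authors b ON a.author_id = b.id

Result:
title           | author
----------------+-------
Stone Bridges   | Jones 
Broken Clocks   | NULL  
River Crossing  | Lewis 
Northern Lights | Smith 


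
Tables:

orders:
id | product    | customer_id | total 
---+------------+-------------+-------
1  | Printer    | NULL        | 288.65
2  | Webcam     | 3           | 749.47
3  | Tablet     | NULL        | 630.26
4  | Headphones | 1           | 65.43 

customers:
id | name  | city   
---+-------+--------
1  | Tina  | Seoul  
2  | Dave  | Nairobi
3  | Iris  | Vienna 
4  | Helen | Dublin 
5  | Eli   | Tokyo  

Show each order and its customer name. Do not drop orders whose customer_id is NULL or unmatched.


LEFT JOIN keeps every row from orders (the left table); where customer_id has no match in customers, the customer columns become NULL. Walk through each order:
  - order 1 (Printer): customer_id=NULL, no match -> kept with NULL
  - order 2 (Webcam): customer_id=3 -> matches Iris
  - order 3 (Tablet): customer_id=NULL, no match -> kept with NULL
  - order 4 (Headphones): customer_id=1 -> matches Tina
All 4 rows appear; 2 have NULL customer.

SQL:
SELECT a.product, b.name AS customer
FROM orders a
LEFT JOIN customers b ON a.customer_id = b.id

Result:
product    | customer
-----------+---------
Printer    | NULL    
Webcam     | Iris    
Tablet     | NULL    
Headphones | Tina    


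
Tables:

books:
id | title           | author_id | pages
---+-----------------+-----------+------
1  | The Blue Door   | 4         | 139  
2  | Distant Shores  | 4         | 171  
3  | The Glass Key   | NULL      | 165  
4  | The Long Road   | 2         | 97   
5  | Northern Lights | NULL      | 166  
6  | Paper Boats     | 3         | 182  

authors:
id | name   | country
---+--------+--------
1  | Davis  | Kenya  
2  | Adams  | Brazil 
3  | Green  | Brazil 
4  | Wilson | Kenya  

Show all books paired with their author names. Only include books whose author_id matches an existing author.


INNER JOIN keeps only books rows whose author_id matches an id in authors. Walk through each book:
  - book 1 (The Blue Door): author_id=4 -> matches Wilson
  - book 2 (Distant Shores): author_id=4 -> matches Wilson
  - book 3 (The Glass Key): author_id=NULL, no match -> dropped
  - book 4 (The Long Road): author_id=2 -> matches Adams
  - book 5 (Northern Lights): author_id=NULL, no match -> dropped
  - book 6 (Paper Boats): author_id=3 -> matches Green
So 2 of 6 rows are dropped.

SQL:
SELECT a.title, b.name AS author
FROM books a
INNER JOIN authors b ON a.author_id = b.id

Result:
title          | author
---------------+-------
The Blue Door  | Wilson
Distant Shores | Wilson
The Long Road  | Adams 
Paper Boats    | Green 


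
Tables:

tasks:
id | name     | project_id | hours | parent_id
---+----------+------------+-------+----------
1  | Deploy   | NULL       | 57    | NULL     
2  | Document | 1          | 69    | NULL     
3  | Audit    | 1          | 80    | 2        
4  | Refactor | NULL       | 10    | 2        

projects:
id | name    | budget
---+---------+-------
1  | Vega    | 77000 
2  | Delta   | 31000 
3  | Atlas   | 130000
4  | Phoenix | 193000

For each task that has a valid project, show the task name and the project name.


INNER JOIN keeps only tasks rows whose project_id matches an id in projects. Walk through each task:
  - task 1 (Deploy): project_id=NULL, no match -> dropped
  - task 2 (Document): project_id=1 -> matches Vega
  - task 3 (Audit): project_id=1 -> matches Vega
  - task 4 (Refactor): project_id=NULL, no match -> dropped
So 2 of 4 rows are dropped.

SQL:
SELECT a.name, b.name AS project
FROM tasks a
INNER JOIN projects b ON a.project_id = b.id

Result:
name     | project
---------+--------
Document | Vega   
Audit    | Vega   


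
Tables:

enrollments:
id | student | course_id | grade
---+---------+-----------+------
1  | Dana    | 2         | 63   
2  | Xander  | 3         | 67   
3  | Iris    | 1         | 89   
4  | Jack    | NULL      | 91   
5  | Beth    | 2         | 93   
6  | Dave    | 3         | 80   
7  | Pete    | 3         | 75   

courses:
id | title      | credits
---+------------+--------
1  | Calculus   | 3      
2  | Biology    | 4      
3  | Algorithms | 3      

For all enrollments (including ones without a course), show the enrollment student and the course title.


LEFT JOIN keeps every row from enrollments (the left table); where course_id has no match in courses, the course columns become NULL. Walk through each enrollment:
  - enrollment 1 (Dana): course_id=2 -> matches Biology
  - enrollment 2 (Xander): course_id=3 -> matches Algorithms
  - enrollment 3 (Iris): course_id=1 -> matches Calculus
  - enrollment 4 (Jack): course_id=NULL, no match -> kept with NULL
  - enrollment 5 (Beth): course_id=2 -> matches Biology
  - enrollment 6 (Dave): course_id=3 -> matches Algorithms
  - enrollment 7 (Pete): course_id=3 -> matches Algorithms
All 7 rows appear; 1 has NULL course.

SQL:
SELECT a.student, b.title AS course
FROM enrollments a
LEFT JOIN courses b ON a.course_id = b.id

Result:
student | course    
--------+-----------
Dana    | Biology   
Xander  | Algorithms
Iris    | Calculus  
Jack    | NULL      
Beth    | Biology   
Dave    | Algorithms
Pete    | Algorithms


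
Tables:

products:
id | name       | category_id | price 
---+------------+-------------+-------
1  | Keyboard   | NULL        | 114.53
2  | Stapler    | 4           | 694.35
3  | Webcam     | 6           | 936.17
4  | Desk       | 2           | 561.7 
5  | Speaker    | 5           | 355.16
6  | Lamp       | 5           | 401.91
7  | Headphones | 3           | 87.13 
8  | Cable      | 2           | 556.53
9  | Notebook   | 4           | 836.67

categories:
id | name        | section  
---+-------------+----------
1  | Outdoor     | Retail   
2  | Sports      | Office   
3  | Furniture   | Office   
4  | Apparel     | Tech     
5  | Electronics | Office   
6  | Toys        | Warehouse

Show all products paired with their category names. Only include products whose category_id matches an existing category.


INNER JOIN keeps only products rows whose category_id matches an id in categories. Walk through each product:
  - product 1 (Keyboard): category_id=NULL, no match -> dropped
  - product 2 (Stapler): category_id=4 -> matches Apparel
  - product 3 (Webcam): category_id=6 -> matches Toys
  - product 4 (Desk): category_id=2 -> matches Sports
  - product 5 (Speaker): category_id=5 -> matches Electronics
  - product 6 (Lamp): category_id=5 -> matches Electronics
  - product 7 (Headphones): category_id=3 -> matches Furniture
  - product 8 (Cable): category_id=2 -> matches Sports
  - product 9 (Notebook): category_id=4 -> matches Apparel
So 1 of 9 rows is dropped.

SQL:
SELECT a.name, b.name AS category
FROM products a
INNER JOIN categories b ON a.category_id = b.id

Result:
name       | category   
-----------+------------
Stapler    | Apparel    
Webcam     | Toys       
Desk       | Sports     
Speaker    | Electronics
Lamp       | Electronics
Headphones | Furniture  
Cable      | Sports     
Notebook   | Apparel    


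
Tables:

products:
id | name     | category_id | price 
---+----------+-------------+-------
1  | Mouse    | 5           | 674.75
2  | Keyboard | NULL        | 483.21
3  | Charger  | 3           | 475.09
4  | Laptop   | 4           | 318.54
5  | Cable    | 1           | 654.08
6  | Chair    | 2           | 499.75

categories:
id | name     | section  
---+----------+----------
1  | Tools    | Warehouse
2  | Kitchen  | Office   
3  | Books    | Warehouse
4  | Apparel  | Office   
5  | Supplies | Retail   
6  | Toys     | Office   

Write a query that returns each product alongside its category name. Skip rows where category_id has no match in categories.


INNER JOIN keeps only products rows whose category_id matches an id in categories. Walk through each product:
  - product 1 (Mouse): category_id=5 -> matches Supplies
  - product 2 (Keyboard): category_id=NULL, no match -> dropped
  - product 3 (Charger): category_id=3 -> matches Books
  - product 4 (Laptop): category_id=4 -> matches Apparel
  - product 5 (Cable): category_id=1 -> matches Tools
  - product 6 (Chair): category_id=2 -> matches Kitchen
So 1 of 6 rows is dropped.

SQL:
SELECT a.name, b.name AS category
FROM products a
INNER JOIN categories b ON a.category_id = b.id

Result:
name    | category
--------+---------
Mouse   | Supplies
Charger | Books   
Laptop  | Apparel 
Cable   | Tools   
Chair   | Kitchen 


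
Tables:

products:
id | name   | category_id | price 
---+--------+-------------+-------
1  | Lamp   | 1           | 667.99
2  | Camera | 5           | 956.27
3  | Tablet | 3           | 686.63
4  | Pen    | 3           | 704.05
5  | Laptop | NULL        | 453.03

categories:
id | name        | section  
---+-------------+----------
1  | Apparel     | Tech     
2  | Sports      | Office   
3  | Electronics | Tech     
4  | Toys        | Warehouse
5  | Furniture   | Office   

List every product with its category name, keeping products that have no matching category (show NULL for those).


LEFT JOIN keeps every row from products (the left table); where category_id has no match in categories, the category columns become NULL. Walk through each product:
  - product 1 (Lamp): category_id=1 -> matches Apparel
  - product 2 (Camera): category_id=5 -> matches Furniture
  - product 3 (Tablet): category_id=3 -> matches Electronics
  - product 4 (Pen): category_id=3 -> matches Electronics
  - product 5 (Laptop): category_id=NULL, no match -> kept with NULL
All 5 rows appear; 1 has NULL category.

SQL:
SELECT a.name, b.name AS category
FROM products a
LEFT JOIN categories b ON a.category_id = b.id

Result:
name   | category   
-------+------------
Lamp   | Apparel    
Camera | Furniture  
Tablet | Electronics
Pen    | Electronics
Laptop | NULL       


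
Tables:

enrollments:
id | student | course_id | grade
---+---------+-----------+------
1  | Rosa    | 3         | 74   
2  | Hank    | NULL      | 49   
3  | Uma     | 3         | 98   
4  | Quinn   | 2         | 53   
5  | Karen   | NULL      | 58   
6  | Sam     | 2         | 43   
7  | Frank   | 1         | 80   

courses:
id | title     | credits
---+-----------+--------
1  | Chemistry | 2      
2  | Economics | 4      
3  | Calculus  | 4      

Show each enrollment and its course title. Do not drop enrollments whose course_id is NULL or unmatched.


LEFT JOIN keeps every row from enrollments (the left table); where course_id has no match in courses, the course columns become NULL. Walk through each enrollment:
  - enrollment 1 (Rosa): course_id=3 -> matches Calculus
  - enrollment 2 (Hank): course_id=NULL, no match -> kept with NULL
  - enrollment 3 (Uma): course_id=3 -> matches Calculus
  - enrollment 4 (Quinn): course_id=2 -> matches Economics
  - enrollment 5 (Karen): course_id=NULL, no match -> kept with NULL
  - enrollment 6 (Sam): course_id=2 -> matches Economics
  - enrollment 7 (Frank): course_id=1 -> matches Chemistry
All 7 rows appear; 2 have NULL course.

SQL:
SELECT a.student, b.title AS course
FROM enrollments a
LEFT JOIN courses b ON a.course_id = b.id

Result:
student | course   
--------+----------
Rosa    | Calculus 
Hank    | NULL     
Uma     | Calculus 
Quinn   | Economics
Karen   | NULL     
Sam     | Economics
Frank   | Chemistry


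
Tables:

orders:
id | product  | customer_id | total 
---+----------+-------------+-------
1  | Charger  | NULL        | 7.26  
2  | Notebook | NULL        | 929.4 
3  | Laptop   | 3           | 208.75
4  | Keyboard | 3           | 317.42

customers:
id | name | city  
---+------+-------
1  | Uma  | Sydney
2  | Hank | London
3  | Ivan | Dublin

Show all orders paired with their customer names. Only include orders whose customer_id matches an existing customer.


INNER JOIN keeps only orders rows whose customer_id matches an id in customers. Walk through each order:
  - order 1 (Charger): customer_id=NULL, no match -> dropped
  - order 2 (Notebook): customer_id=NULL, no match -> dropped
  - order 3 (Laptop): customer_id=3 -> matches Ivan
  - order 4 (Keyboard): customer_id=3 -> matches Ivan
So 2 of 4 rows are dropped.

SQL:
SELECT a.product, b.name AS customer
FROM orders a
INNER JOIN customers b ON a.customer_id = b.id

Result:
product  | customer
---------+---------
Laptop   | Ivan    
Keyboard | Ivan    


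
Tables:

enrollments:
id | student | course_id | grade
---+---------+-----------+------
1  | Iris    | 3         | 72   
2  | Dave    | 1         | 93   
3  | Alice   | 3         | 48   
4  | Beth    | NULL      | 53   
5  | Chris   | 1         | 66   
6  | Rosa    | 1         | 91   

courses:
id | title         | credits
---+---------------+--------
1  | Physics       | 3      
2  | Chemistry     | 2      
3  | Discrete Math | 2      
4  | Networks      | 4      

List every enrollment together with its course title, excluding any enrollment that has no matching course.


INNER JOIN keeps only enrollments rows whose course_id matches an id in courses. Walk through each enrollment:
  - enrollment 1 (Iris): course_id=3 -> matches Discrete Math
  - enrollment 2 (Dave): course_id=1 -> matches Physics
  - enrollment 3 (Alice): course_id=3 -> matches Discrete Math
  - enrollment 4 (Beth): course_id=NULL, no match -> dropped
  - enrollment 5 (Chris): course_id=1 -> matches Physics
  - enrollment 6 (Rosa): course_id=1 -> matches Physics
So 1 of 6 rows is dropped.

SQL:
SELECT a.student, b.title AS course
FROM enrollments a
INNER JOIN courses b ON a.course_id = b.id

Result:
student | course       
--------+--------------
Iris    | Discrete Math
Dave    | Physics      
Alice   | Discrete Math
Chris   | Physics      
Rosa    | Physics      


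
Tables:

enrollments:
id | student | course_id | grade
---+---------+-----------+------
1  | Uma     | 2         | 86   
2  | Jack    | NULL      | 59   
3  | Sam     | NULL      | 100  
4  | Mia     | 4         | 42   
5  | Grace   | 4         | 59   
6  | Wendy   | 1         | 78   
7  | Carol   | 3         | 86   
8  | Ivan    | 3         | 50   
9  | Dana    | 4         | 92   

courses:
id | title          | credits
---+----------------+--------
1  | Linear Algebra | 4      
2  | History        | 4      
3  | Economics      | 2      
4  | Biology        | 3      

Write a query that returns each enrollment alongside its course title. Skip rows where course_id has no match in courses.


INNER JOIN keeps only enrollments rows whose course_id matches an id in courses. Walk through each enrollment:
  - enrollment 1 (Uma): course_id=2 -> matches History
  - enrollment 2 (Jack): course_id=NULL, no match -> dropped
  - enrollment 3 (Sam): course_id=NULL, no match -> dropped
  - enrollment 4 (Mia): course_id=4 -> matches Biology
  - enrollment 5 (Grace): course_id=4 -> matches Biology
  - enrollment 6 (Wendy): course_id=1 -> matches Linear Algebra
  - enrollment 7 (Carol): course_id=3 -> matches Economics
  - enrollment 8 (Ivan): course_id=3 -> matches Economics
  - enrollment 9 (Dana): course_id=4 -> matches Biology
So 2 of 9 rows are dropped.

SQL:
SELECT a.student, b.title AS course
FROM enrollments a
INNER JOIN courses b ON a.course_id = b.id

Result:
student | course        
--------+---------------
Uma     | History       
Mia     | Biology       
Grace   | Biology       
Wendy   | Linear Algebra
Carol   | Economics     
Ivan    | Economics     
Dana    | Biology       


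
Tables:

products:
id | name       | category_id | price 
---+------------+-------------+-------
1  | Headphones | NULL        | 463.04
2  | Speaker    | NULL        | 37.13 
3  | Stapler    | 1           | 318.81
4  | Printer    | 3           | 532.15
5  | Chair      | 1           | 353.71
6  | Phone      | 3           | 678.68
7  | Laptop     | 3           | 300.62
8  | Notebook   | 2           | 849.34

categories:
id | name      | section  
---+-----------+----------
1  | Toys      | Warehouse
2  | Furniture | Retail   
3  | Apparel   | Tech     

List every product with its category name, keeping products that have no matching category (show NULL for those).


LEFT JOIN keeps every row from products (the left table); where category_id has no match in categories, the category columns become NULL. Walk through each product:
  - product 1 (Headphones): category_id=NULL, no match -> kept with NULL
  - product 2 (Speaker): category_id=NULL, no match -> kept with NULL
  - product 3 (Stapler): category_id=1 -> matches Toys
  - product 4 (Printer): category_id=3 -> matches Apparel
  - product 5 (Chair): category_id=1 -> matches Toys
  - product 6 (Phone): category_id=3 -> matches Apparel
  - product 7 (Laptop): category_id=3 -> matches Apparel
  - product 8 (Notebook): category_id=2 -> matches Furniture
All 8 rows appear; 2 have NULL category.

SQL:
SELECT a.name, b.name AS category
FROM products a
LEFT JOIN categories b ON a.category_id = b.id

Result:
name       | category 
-----------+----------
Headphones | NULL     
Speaker    | NULL     
Stapler    | Toys     
Printer    | Apparel  
Chair      | Toys     
Phone      | Apparel  
Laptop     | Apparel  
Notebook   | Furniture


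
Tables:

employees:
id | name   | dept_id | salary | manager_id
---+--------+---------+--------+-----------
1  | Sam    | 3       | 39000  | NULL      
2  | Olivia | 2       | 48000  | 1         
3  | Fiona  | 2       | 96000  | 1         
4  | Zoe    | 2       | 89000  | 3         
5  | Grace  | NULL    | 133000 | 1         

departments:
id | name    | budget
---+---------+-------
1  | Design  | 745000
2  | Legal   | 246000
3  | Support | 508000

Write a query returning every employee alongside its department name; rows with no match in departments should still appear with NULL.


LEFT JOIN keeps every row from employees (the left table); where dept_id has no match in departments, the department columns become NULL. Walk through each employee:
  - employee 1 (Sam): dept_id=3 -> matches Support
  - employee 2 (Olivia): dept_id=2 -> matches Legal
  - employee 3 (Fiona): dept_id=2 -> matches Legal
  - employee 4 (Zoe): dept_id=2 -> matches Legal
  - employee 5 (Grace): dept_id=NULL, no match -> kept with NULL
All 5 rows appear; 1 has NULL department.

SQL:
SELECT a.name, b.name AS department
FROM employees a
LEFT JOIN departments b ON a.dept_id = b.id

Result:
name   | department
-------+-----------
Sam    | Support   
Olivia | Legal     
Fiona  | Legal     
Zoe    | Legal     
Grace  | NULL      


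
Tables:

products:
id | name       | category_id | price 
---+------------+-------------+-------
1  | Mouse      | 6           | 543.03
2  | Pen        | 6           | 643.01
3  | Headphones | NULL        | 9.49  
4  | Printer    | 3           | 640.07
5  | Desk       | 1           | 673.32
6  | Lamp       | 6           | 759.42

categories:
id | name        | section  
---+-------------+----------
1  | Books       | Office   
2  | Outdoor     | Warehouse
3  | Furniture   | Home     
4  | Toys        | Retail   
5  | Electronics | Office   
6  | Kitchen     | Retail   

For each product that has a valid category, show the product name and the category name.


INNER JOIN keeps only products rows whose category_id matches an id in categories. Walk through each product:
  - product 1 (Mouse): category_id=6 -> matches Kitchen
  - product 2 (Pen): category_id=6 -> matches Kitchen
  - product 3 (Headphones): category_id=NULL, no match -> dropped
  - product 4 (Printer): category_id=3 -> matches Furniture
  - product 5 (Desk): category_id=1 -> matches Books
  - product 6 (Lamp): category_id=6 -> matches Kitchen
So 1 of 6 rows is dropped.

SQL:
SELECT a.name, b.name AS category
FROM products a
INNER JOIN categories b ON a.category_id = b.id

Result:
name    | category 
--------+----------
Mouse   | Kitchen  
Pen     | Kitchen  
Printer | Furniture
Desk    | Books    
Lamp    | Kitchen  


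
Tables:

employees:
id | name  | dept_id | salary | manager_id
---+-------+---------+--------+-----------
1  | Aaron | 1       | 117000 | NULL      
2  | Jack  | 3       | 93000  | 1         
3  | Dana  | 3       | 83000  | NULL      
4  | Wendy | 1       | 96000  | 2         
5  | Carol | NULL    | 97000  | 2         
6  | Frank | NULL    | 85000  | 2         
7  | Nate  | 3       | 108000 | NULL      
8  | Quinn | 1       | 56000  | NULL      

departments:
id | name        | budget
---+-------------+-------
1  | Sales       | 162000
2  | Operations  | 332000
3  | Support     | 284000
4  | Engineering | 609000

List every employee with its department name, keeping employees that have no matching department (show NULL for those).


LEFT JOIN keeps every row from employees (the left table); where dept_id has no match in departments, the department columns become NULL. Walk through each employee:
  - employee 1 (Aaron): dept_id=1 -> matches Sales
  - employee 2 (Jack): dept_id=3 -> matches Support
  - employee 3 (Dana): dept_id=3 -> matches Support
  - employee 4 (Wendy): dept_id=1 -> matches Sales
  - employee 5 (Carol): dept_id=NULL, no match -> kept with NULL
  - employee 6 (Frank): dept_id=NULL, no match -> kept with NULL
  - employee 7 (Nate): dept_id=3 -> matches Support
  - employee 8 (Quinn): dept_id=1 -> matches Sales
All 8 rows appear; 2 have NULL department.

SQL:
SELECT a.name, b.name AS department
FROM employees a
LEFT JOIN departments b ON a.dept_id = b.id

Result:
name  | department
------+-----------
Aaron | Sales     
Jack  | Support   
Dana  | Support   
Wendy | Sales     
Carol | NULL      
Frank | NULL      
Nate  | Support   
Quinn | Sales     


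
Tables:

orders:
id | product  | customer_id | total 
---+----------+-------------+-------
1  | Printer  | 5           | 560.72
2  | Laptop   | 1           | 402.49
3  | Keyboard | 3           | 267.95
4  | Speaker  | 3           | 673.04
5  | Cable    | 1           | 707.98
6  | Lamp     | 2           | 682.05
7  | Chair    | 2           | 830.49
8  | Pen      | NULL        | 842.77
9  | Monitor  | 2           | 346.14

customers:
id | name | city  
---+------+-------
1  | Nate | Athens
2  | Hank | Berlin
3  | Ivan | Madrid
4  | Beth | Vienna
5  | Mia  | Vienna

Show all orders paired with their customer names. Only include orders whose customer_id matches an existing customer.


INNER JOIN keeps only orders rows whose customer_id matches an id in customers. Walk through each order:
  - order 1 (Printer): customer_id=5 -> matches Mia
  - order 2 (Laptop): customer_id=1 -> matches Nate
  - order 3 (Keyboard): customer_id=3 -> matches Ivan
  - order 4 (Speaker): customer_id=3 -> matches Ivan
  - order 5 (Cable): customer_id=1 -> matches Nate
  - order 6 (Lamp): customer_id=2 -> matches Hank
  - order 7 (Chair): customer_id=2 -> matches Hank
  - order 8 (Pen): customer_id=NULL, no match -> dropped
  - order 9 (Monitor): customer_id=2 -> matches Hank
So 1 of 9 rows is dropped.

SQL:
SELECT a.product, b.name AS customer
FROM orders a
INNER JOIN customers b ON a.customer_id = b.id

Result:
product  | customer
---------+---------
Printer  | Mia     
Laptop   | Nate    
Keyboard | Ivan    
Speaker  | Ivan    
Cable    | Nate    
Lamp     | Hank    
Chair    | Hank    
Monitor  | Hank    


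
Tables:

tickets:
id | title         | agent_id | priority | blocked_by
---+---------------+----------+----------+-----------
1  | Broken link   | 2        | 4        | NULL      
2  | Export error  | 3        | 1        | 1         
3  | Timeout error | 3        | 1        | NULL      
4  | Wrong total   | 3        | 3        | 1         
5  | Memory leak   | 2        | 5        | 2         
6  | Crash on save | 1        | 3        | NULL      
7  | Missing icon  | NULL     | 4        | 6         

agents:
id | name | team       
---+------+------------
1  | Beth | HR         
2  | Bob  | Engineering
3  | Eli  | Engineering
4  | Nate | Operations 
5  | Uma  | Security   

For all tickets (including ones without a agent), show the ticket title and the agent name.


LEFT JOIN keeps every row from tickets (the left table); where agent_id has no match in agents, the agent columns become NULL. Walk through each ticket:
  - ticket 1 (Broken link): agent_id=2 -> matches Bob
  - ticket 2 (Export error): agent_id=3 -> matches Eli
  - ticket 3 (Timeout error): agent_id=3 -> matches Eli
  - ticket 4 (Wrong total): agent_id=3 -> matches Eli
  - ticket 5 (Memory leak): agent_id=2 -> matches Bob
  - ticket 6 (Crash on save): agent_id=1 -> matches Beth
  - ticket 7 (Missing icon): agent_id=NULL, no match -> kept with NULL
All 7 rows appear; 1 has NULL agent.

SQL:
SELECT a.title, b.name AS agent
FROM tickets a
LEFT JOIN agents b ON a.agent_id = b.id

Result:
title         | agent
--------------+------
Broken link   | Bob  
Export error  | Eli  
Timeout error | Eli  
Wrong total   | Eli  
Memory leak   | Bob  
Crash on save | Beth 
Missing icon  | NULL 


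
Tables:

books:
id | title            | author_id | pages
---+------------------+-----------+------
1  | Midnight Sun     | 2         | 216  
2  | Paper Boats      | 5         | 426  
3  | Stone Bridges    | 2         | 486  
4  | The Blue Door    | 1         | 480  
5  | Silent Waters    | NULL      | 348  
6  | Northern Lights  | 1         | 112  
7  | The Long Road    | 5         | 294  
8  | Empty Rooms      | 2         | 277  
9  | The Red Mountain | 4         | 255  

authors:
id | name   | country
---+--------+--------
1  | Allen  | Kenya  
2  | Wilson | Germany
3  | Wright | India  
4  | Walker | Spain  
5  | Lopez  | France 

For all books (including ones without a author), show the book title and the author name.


LEFT JOIN keeps every row from books (the left table); where author_id has no match in authors, the author columns become NULL. Walk through each book:
  - book 1 (Midnight Sun): author_id=2 -> matches Wilson
  - book 2 (Paper Boats): author_id=5 -> matches Lopez
  - book 3 (Stone Bridges): author_id=2 -> matches Wilson
  - book 4 (The Blue Door): author_id=1 -> matches Allen
  - book 5 (Silent Waters): author_id=NULL, no match -> kept with NULL
  - book 6 (Northern Lights): author_id=1 -> matches Allen
  - book 7 (The Long Road): author_id=5 -> matches Lopez
  - book 8 (Empty Rooms): author_id=2 -> matches Wilson
  - book 9 (The Red Mountain): author_id=4 -> matches Walker
All 9 rows appear; 1 has NULL author.

SQL:
SELECT a.title, b.name AS author
FROM books a
LEFT JOIN authors b ON a.author_id = b.id

Result:
title            | author
-----------------+-------
Midnight Sun     | Wilson
Paper Boats      | Lopez 
Stone Bridges    | Wilson
The Blue Door    | Allen 
Silent Waters    | NULL  
Northern Lights  | Allen 
The Long Road    | Lopez 
Empty Rooms      | Wilson
The Red Mountain | Walker


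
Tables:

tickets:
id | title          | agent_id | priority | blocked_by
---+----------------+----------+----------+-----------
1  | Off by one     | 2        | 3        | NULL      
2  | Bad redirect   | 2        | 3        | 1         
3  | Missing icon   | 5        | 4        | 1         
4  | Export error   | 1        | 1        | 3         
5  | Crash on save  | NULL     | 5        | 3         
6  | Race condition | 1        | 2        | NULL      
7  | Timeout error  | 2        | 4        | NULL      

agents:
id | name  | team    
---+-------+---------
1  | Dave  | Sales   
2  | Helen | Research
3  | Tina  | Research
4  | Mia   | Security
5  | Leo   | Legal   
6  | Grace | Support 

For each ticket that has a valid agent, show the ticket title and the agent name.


INNER JOIN keeps only tickets rows whose agent_id matches an id in agents. Walk through each ticket:
  - ticket 1 (Off by one): agent_id=2 -> matches Helen
  - ticket 2 (Bad redirect): agent_id=2 -> matches Helen
  - ticket 3 (Missing icon): agent_id=5 -> matches Leo
  - ticket 4 (Export error): agent_id=1 -> matches Dave
  - ticket 5 (Crash on save): agent_id=NULL, no match -> dropped
  - ticket 6 (Race condition): agent_id=1 -> matches Dave
  - ticket 7 (Timeout error): agent_id=2 -> matches Helen
So 1 of 7 rows is dropped.

SQL:
SELECT a.title, b.name AS agent
FROM tickets a
INNER JOIN agents b ON a.agent_id = b.id

Result:
title          | agent
---------------+------
Off by one     | Helen
Bad redirect   | Helen
Missing icon   | Leo  
Export error   | Dave 
Race condition | Dave 
Timeout error  | Helen


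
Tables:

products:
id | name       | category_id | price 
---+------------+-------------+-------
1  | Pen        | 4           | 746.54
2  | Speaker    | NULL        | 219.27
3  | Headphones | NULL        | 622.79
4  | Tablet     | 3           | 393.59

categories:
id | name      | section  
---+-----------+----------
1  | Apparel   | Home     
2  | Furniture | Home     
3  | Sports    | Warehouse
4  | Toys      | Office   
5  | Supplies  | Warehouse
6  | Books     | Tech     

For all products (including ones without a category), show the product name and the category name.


LEFT JOIN keeps every row from products (the left table); where category_id has no match in categories, the category columns become NULL. Walk through each product:
  - product 1 (Pen): category_id=4 -> matches Toys
  - product 2 (Speaker): category_id=NULL, no match -> kept with NULL
  - product 3 (Headphones): category_id=NULL, no match -> kept with NULL
  - product 4 (Tablet): category_id=3 -> matches Sports
All 4 rows appear; 2 have NULL category.

SQL:
SELECT a.name, b.name AS category
FROM products a
LEFT JOIN categories b ON a.category_id = b.id

Result:
name       | category
-----------+---------
Pen        | Toys    
Speaker    | NULL    
Headphones | NULL    
Tablet     | Sports  
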